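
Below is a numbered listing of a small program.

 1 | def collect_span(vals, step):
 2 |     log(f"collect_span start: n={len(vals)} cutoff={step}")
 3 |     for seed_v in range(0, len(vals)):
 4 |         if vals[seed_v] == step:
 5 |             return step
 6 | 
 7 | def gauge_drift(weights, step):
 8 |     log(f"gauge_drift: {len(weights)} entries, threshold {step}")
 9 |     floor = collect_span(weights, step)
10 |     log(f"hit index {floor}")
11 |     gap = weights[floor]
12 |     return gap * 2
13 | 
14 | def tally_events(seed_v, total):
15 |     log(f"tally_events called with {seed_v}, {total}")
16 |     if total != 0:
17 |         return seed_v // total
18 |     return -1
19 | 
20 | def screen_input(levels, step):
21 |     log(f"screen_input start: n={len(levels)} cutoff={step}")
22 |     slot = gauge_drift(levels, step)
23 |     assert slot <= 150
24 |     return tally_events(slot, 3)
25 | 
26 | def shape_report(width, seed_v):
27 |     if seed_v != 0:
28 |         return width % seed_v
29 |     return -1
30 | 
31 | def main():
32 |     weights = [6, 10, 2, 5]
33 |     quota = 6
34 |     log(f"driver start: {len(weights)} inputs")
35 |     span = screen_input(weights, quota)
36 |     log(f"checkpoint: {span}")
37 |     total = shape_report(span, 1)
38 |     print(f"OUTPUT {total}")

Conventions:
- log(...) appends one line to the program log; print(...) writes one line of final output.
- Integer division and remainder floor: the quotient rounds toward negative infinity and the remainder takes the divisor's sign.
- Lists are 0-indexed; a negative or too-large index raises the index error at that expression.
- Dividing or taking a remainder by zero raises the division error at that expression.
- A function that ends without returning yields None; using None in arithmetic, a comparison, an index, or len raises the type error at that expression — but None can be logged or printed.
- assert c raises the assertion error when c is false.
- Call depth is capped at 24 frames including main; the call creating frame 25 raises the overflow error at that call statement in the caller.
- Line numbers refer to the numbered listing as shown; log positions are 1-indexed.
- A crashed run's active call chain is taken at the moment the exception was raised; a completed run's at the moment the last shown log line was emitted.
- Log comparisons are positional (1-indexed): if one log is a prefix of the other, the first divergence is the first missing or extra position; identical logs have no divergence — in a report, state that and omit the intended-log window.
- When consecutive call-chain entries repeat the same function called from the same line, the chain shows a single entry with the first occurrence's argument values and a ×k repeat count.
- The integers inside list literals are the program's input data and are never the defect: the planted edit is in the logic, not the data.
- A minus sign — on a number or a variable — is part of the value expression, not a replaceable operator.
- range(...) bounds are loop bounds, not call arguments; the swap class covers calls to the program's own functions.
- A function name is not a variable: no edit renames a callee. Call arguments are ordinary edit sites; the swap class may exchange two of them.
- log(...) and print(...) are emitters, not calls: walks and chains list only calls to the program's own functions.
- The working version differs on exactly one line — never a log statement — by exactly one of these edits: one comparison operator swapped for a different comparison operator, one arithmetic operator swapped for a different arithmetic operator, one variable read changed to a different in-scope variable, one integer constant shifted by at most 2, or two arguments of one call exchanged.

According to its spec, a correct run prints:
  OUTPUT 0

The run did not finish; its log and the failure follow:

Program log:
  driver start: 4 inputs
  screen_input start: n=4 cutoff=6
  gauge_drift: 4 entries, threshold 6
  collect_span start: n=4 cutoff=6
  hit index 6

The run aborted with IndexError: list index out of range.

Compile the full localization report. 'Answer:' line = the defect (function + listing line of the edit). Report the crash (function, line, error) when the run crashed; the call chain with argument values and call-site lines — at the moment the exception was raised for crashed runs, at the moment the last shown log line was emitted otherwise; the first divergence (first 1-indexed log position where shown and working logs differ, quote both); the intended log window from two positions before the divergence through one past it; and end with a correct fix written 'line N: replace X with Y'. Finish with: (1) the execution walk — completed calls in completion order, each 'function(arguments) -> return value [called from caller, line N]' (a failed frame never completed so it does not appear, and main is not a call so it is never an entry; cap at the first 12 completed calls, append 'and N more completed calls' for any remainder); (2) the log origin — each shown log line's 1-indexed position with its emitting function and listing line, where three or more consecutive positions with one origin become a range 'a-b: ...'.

Answer: the defect is in collect_span at line 5.
The tell: At log position 5 the runs split — shown 'hit index 6', but the working version logs 'hit index 0'.
Crash: gauge_drift, line 11, IndexError.
Call chain: main -> screen_input([6, 10, 2, 5], 6) (called at line 35) -> gauge_drift([6, 10, 2, 5], 6) (called at line 22).
First divergence: position 5; shown 'hit index 6' vs intended 'hit index 0'.
Intended log window:
  3: gauge_drift: 4 entries, threshold 6
  4: collect_span start: n=4 cutoff=6
  5: hit index 0
  6: tally_events called with 12, 3
Execution walk:
  collect_span([6, 10, 2, 5], 6) -> 6  [called from gauge_drift, line 9]
Log line origins:
  1: from main, line 34
  2: from screen_input, line 21
  3: from gauge_drift, line 8
  4: from collect_span, line 2
  5: from gauge_drift, line 10
A correct fix: line 5: replace `step` with `seed_v`.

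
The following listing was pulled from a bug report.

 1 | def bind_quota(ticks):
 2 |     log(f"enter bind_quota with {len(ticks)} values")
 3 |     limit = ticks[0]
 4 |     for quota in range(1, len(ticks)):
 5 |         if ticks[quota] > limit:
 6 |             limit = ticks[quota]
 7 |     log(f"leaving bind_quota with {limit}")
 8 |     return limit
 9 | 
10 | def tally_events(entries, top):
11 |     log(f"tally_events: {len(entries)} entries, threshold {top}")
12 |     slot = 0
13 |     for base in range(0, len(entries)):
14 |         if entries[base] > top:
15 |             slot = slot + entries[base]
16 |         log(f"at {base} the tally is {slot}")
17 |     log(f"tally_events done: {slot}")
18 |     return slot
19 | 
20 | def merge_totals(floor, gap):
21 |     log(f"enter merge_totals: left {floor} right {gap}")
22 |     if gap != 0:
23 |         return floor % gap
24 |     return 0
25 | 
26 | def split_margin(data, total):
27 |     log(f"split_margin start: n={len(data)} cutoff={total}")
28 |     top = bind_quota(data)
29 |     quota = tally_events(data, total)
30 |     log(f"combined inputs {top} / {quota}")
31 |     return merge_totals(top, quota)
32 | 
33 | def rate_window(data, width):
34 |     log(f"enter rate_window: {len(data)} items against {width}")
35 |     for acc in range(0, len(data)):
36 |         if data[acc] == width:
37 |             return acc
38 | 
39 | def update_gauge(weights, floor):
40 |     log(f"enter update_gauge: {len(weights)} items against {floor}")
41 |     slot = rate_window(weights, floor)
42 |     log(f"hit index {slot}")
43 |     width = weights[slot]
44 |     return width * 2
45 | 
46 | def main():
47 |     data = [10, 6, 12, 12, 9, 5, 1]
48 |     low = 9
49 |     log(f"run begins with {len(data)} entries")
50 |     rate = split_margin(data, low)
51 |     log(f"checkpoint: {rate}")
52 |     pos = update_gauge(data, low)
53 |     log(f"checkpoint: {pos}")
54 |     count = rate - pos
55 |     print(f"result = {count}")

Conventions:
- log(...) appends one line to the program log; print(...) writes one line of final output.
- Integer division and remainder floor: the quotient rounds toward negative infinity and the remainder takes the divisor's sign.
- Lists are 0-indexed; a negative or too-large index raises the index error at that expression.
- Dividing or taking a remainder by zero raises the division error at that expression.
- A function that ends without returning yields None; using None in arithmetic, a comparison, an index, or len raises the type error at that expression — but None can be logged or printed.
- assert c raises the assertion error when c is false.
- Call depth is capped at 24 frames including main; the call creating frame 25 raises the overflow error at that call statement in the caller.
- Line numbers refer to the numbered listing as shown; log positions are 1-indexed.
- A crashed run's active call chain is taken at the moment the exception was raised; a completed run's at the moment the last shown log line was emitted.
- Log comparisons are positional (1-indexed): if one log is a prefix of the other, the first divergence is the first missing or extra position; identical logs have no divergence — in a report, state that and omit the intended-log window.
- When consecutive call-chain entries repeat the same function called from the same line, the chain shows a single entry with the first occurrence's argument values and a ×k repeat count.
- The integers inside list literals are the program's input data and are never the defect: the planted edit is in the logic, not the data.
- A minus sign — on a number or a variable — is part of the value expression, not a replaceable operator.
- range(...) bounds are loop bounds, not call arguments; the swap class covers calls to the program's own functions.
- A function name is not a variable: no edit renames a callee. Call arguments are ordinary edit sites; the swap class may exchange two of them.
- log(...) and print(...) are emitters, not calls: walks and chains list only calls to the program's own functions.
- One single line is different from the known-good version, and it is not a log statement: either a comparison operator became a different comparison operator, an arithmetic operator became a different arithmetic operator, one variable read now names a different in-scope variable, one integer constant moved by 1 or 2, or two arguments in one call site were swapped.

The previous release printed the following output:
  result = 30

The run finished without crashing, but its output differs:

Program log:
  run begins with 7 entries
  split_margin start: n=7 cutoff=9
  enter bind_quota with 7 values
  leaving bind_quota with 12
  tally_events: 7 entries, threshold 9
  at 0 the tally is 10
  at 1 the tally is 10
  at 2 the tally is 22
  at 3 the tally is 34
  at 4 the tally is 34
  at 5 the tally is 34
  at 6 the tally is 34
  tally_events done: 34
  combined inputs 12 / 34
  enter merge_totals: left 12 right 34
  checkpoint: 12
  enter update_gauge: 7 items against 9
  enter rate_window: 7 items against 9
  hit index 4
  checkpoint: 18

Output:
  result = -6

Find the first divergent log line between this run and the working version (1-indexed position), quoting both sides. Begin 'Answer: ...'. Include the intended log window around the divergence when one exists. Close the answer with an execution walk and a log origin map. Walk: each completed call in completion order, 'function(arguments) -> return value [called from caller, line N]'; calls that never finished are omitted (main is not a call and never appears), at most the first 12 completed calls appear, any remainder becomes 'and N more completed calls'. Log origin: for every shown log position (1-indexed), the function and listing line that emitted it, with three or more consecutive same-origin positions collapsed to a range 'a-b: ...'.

Answer: none; the two logs match at every position.
Execution walk:
  bind_quota([10, 6, 12, 12, 9, 5, 1]) -> 12  [called from split_margin, line 28]
  tally_events([10, 6, 12, 12, 9, 5, 1], 9) -> 34  [called from split_margin, line 29]
  merge_totals(12, 34) -> 12  [called from split_margin, line 31]
  split_margin([10, 6, 12, 12, 9, 5, 1], 9) -> 12  [called from main, line 50]
  rate_window([10, 6, 12, 12, 9, 5, 1], 9) -> 4  [called from update_gauge, line 41]
  update_gauge([10, 6, 12, 12, 9, 5, 1], 9) -> 18  [called from main, line 52]
Log origins:
  1 — main, line 49
  2 — split_margin, line 27
  3 — bind_quota, line 2
  4 — bind_quota, line 7
  5 — tally_events, line 11
  6-12 — tally_events, line 16
  13 — tally_events, line 17
  14 — split_margin, line 30
  15 — merge_totals, line 21
  16 — main, line 51
  17 — update_gauge, line 40
  18 — rate_window, line 34
  19 — update_gauge, line 42
  20 — main, line 53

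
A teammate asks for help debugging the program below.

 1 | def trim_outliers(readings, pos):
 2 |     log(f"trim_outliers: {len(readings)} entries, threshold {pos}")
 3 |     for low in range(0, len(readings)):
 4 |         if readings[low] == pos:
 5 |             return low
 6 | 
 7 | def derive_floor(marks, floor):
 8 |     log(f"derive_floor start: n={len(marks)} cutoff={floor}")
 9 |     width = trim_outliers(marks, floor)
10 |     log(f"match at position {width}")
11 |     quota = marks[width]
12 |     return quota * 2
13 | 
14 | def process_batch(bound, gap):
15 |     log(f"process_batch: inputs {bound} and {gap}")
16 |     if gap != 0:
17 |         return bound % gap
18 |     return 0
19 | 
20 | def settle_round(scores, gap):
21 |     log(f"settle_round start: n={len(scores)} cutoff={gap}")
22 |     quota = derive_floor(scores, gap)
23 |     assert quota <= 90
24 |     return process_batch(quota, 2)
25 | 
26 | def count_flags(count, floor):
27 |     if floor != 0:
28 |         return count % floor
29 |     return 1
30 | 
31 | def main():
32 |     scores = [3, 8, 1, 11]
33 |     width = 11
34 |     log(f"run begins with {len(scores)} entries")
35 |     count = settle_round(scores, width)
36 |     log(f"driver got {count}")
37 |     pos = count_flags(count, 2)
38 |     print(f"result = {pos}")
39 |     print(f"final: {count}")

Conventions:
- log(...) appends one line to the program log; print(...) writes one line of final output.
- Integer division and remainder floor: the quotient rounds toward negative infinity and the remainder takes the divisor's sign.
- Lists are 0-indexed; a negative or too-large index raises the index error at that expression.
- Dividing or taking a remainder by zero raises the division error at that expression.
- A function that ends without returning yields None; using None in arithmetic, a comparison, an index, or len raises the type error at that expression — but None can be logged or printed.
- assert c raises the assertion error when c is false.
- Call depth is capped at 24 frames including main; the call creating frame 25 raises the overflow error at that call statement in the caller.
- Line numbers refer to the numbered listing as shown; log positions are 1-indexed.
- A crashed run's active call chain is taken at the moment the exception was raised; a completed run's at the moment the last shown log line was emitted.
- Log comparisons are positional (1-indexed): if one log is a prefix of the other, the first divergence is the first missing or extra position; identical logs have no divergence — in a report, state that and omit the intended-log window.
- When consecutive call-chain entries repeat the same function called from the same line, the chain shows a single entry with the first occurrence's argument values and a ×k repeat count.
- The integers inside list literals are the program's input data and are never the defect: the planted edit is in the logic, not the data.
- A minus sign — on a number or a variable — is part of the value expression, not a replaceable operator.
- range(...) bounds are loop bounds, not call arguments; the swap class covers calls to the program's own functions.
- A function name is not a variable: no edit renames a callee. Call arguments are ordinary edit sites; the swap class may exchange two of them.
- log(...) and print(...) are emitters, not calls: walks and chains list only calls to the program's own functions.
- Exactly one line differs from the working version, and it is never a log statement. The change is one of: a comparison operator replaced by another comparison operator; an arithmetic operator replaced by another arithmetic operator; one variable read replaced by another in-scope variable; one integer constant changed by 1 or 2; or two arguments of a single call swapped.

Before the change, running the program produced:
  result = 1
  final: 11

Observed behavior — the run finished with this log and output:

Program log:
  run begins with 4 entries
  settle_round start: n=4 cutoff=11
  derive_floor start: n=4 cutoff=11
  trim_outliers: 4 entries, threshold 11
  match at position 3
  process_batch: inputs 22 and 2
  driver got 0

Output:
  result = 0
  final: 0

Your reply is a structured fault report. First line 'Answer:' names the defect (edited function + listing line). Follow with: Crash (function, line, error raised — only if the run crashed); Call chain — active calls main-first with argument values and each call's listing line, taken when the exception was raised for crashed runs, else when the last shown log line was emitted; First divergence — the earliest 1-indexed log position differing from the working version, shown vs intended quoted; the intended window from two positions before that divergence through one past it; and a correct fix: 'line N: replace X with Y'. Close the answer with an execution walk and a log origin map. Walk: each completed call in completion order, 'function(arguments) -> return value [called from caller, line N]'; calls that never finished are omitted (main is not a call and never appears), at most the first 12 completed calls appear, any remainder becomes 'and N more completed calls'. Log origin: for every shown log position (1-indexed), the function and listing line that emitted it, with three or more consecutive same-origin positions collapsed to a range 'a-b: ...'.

Answer: the defect is in process_batch at line 17.
The tell: The earliest visible damage is log position 7 — 'driver got 0' rather than the intended 'driver got 11'.
Call chain: main.
First divergence: position 7; shown 'driver got 0' vs intended 'driver got 11'.
Intended log window:
  5: match at position 3
  6: process_batch: inputs 22 and 2
  7: driver got 11
Execution walk:
  trim_outliers([3, 8, 1, 11], 11) -> 3  [called from derive_floor, line 9]
  derive_floor([3, 8, 1, 11], 11) -> 22  [called from settle_round, line 22]
  process_batch(22, 2) -> 0  [called from settle_round, line 24]
  settle_round([3, 8, 1, 11], 11) -> 0  [called from main, line 35]
  count_flags(0, 2) -> 0  [called from main, line 37]
Log line origins:
  1: logged in main at line 34
  2: logged in settle_round at line 21
  3: logged in derive_floor at line 8
  4: logged in trim_outliers at line 2
  5: logged in derive_floor at line 10
  6: logged in process_batch at line 15
  7: logged in main at line 36
A correct fix: line 17: replace `%` with `//`.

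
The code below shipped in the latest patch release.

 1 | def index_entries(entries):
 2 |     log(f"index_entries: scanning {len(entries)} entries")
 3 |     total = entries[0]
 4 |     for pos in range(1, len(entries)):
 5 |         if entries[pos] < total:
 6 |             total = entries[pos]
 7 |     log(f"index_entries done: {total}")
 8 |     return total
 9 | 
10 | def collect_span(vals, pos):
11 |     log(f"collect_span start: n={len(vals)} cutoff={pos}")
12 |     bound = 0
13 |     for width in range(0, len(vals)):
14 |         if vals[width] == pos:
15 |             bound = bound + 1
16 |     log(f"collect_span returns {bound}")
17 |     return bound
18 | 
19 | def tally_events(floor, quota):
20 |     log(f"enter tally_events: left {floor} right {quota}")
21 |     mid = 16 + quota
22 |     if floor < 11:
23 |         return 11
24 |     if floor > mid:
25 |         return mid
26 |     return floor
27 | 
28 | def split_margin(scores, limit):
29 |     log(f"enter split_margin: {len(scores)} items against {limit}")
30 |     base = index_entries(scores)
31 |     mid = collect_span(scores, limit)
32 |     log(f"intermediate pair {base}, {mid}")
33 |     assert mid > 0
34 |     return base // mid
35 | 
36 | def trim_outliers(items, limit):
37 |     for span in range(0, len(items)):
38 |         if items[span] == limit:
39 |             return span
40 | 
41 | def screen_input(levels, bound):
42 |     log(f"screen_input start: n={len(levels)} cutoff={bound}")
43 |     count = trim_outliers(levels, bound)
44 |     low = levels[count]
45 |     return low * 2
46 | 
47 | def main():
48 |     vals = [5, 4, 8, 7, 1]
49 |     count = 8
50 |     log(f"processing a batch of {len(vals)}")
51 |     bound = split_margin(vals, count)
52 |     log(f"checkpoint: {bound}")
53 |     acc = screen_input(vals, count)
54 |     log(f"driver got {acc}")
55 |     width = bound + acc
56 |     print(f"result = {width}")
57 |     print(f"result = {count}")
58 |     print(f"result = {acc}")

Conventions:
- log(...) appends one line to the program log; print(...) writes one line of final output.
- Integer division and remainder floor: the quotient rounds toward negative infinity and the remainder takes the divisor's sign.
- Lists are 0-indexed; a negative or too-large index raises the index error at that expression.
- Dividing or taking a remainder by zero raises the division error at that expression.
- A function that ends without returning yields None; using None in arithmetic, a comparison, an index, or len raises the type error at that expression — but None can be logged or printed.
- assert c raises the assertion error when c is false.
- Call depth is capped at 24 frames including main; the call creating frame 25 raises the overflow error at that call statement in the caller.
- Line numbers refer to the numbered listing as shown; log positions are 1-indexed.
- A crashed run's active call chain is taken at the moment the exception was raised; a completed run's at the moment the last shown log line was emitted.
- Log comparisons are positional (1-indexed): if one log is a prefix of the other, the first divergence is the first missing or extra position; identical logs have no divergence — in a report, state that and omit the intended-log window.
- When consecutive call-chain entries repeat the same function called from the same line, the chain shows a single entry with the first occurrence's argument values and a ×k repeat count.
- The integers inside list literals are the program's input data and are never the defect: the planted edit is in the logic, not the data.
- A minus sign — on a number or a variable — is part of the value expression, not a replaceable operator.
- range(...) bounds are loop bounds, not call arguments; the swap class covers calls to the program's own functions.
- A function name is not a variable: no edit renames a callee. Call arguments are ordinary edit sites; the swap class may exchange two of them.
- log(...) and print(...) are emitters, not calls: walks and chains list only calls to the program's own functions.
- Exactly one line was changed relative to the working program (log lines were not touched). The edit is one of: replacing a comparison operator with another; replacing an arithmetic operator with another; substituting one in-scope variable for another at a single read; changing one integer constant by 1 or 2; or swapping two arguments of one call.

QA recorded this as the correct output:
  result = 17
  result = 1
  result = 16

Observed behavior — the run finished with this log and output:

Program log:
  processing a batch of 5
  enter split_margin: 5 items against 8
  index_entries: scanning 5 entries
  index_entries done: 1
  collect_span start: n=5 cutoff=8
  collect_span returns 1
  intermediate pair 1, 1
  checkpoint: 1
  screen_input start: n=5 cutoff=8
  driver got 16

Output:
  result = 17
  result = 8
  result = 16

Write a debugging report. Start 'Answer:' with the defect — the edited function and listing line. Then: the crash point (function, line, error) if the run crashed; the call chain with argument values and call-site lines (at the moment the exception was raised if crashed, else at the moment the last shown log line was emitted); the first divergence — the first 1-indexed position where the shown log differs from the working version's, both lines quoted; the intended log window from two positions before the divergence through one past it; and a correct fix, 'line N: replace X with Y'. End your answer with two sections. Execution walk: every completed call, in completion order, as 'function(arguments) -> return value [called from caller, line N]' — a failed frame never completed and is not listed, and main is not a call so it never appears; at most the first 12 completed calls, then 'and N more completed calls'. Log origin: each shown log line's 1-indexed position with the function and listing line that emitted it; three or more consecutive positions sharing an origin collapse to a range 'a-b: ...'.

Answer: the defect is in main at line 57.
Key observation: The two runs log identically and part ways only at the printed values.
Call chain: main.
First divergence: none (the log streams are identical).
Execution walk:
  index_entries([5, 4, 8, 7, 1]) -> 1  [called from split_margin, line 30]
  collect_span([5, 4, 8, 7, 1], 8) -> 1  [called from split_margin, line 31]
  split_margin([5, 4, 8, 7, 1], 8) -> 1  [called from main, line 51]
  trim_outliers([5, 4, 8, 7, 1], 8) -> 2  [called from screen_input, line 43]
  screen_input([5, 4, 8, 7, 1], 8) -> 16  [called from main, line 53]
Log origin:
  1 — main, line 50
  2 — split_margin, line 29
  3 — index_entries, line 2
  4 — index_entries, line 7
  5 — collect_span, line 11
  6 — collect_span, line 16
  7 — split_margin, line 32
  8 — main, line 52
  9 — screen_input, line 42
  10 — main, line 54
A correct fix: line 57: replace `count` with `bound`.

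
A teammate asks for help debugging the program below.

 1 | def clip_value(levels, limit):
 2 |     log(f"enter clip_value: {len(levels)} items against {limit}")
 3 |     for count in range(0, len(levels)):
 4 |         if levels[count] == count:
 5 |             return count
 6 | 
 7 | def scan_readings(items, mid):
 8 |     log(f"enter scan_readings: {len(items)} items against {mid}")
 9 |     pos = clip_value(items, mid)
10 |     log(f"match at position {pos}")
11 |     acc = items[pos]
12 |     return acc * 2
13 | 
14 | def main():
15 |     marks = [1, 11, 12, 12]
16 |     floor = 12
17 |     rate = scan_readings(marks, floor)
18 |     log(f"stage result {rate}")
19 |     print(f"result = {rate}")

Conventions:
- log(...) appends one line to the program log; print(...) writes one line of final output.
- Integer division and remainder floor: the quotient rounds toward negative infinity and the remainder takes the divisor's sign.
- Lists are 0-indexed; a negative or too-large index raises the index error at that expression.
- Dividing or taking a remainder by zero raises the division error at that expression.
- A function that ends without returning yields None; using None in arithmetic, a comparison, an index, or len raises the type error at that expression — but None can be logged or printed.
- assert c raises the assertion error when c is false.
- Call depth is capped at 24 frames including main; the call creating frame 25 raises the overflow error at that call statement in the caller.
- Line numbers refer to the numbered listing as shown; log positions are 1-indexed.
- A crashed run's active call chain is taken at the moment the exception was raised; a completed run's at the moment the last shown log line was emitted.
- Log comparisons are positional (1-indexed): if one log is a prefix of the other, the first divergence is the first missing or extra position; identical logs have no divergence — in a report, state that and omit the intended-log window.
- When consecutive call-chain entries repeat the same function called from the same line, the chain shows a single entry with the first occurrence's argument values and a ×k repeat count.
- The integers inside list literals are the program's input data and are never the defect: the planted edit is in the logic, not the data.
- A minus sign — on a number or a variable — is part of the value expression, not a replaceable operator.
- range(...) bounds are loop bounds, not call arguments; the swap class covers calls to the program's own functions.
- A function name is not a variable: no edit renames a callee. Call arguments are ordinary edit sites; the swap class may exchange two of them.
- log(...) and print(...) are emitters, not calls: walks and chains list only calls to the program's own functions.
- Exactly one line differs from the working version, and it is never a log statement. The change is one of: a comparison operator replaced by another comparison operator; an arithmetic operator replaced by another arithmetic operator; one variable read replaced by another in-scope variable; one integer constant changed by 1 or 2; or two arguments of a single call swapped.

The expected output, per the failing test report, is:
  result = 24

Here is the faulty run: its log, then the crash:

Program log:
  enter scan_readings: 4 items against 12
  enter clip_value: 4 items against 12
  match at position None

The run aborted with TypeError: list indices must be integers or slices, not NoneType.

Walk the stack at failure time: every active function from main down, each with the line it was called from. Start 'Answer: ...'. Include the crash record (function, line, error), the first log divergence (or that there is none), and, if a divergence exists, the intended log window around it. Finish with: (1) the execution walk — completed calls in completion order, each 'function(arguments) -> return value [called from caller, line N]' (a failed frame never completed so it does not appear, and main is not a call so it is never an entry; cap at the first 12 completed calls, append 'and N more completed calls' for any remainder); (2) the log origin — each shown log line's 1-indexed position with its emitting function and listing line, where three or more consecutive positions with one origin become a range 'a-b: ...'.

Answer: main -> scan_readings (called at line 17).
The tell: At log position 3 the runs split — shown 'match at position None', but the working version logs 'match at position 2'.
Crash: scan_readings, line 11, TypeError.
First divergence: position 3 — shown 'match at position None', intended 'match at position 2'.
Intended log window:
  1: enter scan_readings: 4 items against 12
  2: enter clip_value: 4 items against 12
  3: match at position 2
  4: stage result 24
Execution walk:
  clip_value([1, 11, 12, 12], 12) -> None  [called from scan_readings, line 9]
Log line origins:
  1 — scan_readings, line 8
  2 — clip_value, line 2
  3 — scan_readings, line 10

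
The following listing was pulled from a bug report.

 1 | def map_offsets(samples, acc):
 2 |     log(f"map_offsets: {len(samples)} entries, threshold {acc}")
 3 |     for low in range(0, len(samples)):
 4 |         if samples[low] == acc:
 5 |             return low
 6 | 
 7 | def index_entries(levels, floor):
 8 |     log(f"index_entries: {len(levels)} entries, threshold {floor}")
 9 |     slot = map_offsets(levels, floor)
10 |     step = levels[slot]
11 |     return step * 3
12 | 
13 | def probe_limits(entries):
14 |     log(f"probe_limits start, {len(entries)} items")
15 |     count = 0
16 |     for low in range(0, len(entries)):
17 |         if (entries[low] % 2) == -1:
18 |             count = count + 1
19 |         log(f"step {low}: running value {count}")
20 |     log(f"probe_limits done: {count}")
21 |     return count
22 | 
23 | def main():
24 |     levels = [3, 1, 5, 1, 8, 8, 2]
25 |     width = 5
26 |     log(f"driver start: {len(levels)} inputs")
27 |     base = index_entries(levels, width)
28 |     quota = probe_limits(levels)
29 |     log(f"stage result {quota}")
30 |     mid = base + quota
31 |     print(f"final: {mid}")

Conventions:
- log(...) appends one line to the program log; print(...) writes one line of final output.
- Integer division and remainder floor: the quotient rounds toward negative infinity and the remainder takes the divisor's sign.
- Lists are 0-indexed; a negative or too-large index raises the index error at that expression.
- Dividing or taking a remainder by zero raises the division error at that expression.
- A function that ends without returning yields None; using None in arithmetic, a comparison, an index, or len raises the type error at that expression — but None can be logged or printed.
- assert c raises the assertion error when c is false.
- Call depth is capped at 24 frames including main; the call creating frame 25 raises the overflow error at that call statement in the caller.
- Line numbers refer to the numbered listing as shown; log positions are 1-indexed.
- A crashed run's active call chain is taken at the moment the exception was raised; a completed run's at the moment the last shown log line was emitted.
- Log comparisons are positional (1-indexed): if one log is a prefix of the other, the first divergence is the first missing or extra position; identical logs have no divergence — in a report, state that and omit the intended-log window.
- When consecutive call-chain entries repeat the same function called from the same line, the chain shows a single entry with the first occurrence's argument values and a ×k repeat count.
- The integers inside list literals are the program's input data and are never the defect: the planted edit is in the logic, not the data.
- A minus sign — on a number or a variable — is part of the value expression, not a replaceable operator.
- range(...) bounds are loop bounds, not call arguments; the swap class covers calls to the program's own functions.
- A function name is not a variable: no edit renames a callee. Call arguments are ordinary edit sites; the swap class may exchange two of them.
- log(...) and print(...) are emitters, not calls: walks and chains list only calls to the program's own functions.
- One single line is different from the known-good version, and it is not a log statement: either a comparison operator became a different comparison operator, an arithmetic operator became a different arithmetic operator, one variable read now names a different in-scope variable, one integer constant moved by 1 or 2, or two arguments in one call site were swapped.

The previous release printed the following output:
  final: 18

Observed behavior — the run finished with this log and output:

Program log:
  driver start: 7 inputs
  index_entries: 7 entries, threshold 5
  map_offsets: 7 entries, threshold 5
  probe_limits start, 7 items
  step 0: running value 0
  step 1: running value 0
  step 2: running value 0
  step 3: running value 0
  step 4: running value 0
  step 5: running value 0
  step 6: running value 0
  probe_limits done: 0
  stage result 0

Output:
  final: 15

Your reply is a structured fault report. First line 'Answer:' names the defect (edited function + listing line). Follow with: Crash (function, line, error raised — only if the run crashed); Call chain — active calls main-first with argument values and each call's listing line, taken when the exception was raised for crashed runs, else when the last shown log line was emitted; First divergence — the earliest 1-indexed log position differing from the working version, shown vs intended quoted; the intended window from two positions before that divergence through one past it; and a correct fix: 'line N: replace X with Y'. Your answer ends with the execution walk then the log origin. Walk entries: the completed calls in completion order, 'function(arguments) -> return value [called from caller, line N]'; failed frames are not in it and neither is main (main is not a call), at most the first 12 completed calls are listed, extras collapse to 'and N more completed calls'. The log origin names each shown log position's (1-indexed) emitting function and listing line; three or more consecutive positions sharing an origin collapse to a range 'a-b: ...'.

Answer: the defect is in probe_limits at line 17.
Key observation: Position 9 is the first bad log line: 'step 4: running value 0' should read 'step 4: running value 1'.
Call chain: main.
First divergence: position 9; shown 'step 4: running value 0' vs intended 'step 4: running value 1'.
Intended log window:
  7: step 2: running value 0
  8: step 3: running value 0
  9: step 4: running value 1
  10: step 5: running value 2
Execution walk:
  map_offsets([3, 1, 5, 1, 8, 8, 2], 5) -> 2  [called from index_entries, line 9]
  index_entries([3, 1, 5, 1, 8, 8, 2], 5) -> 15  [called from main, line 27]
  probe_limits([3, 1, 5, 1, 8, 8, 2]) -> 0  [called from main, line 28]
Origin of each log line:
  1: emitted by main (line 26)
  2: emitted by index_entries (line 8)
  3: emitted by map_offsets (line 2)
  4: emitted by probe_limits (line 14)
  5-11: emitted by probe_limits (line 19)
  12: emitted by probe_limits (line 20)
  13: emitted by main (line 29)
A correct fix: line 17: replace `-1` with `0`.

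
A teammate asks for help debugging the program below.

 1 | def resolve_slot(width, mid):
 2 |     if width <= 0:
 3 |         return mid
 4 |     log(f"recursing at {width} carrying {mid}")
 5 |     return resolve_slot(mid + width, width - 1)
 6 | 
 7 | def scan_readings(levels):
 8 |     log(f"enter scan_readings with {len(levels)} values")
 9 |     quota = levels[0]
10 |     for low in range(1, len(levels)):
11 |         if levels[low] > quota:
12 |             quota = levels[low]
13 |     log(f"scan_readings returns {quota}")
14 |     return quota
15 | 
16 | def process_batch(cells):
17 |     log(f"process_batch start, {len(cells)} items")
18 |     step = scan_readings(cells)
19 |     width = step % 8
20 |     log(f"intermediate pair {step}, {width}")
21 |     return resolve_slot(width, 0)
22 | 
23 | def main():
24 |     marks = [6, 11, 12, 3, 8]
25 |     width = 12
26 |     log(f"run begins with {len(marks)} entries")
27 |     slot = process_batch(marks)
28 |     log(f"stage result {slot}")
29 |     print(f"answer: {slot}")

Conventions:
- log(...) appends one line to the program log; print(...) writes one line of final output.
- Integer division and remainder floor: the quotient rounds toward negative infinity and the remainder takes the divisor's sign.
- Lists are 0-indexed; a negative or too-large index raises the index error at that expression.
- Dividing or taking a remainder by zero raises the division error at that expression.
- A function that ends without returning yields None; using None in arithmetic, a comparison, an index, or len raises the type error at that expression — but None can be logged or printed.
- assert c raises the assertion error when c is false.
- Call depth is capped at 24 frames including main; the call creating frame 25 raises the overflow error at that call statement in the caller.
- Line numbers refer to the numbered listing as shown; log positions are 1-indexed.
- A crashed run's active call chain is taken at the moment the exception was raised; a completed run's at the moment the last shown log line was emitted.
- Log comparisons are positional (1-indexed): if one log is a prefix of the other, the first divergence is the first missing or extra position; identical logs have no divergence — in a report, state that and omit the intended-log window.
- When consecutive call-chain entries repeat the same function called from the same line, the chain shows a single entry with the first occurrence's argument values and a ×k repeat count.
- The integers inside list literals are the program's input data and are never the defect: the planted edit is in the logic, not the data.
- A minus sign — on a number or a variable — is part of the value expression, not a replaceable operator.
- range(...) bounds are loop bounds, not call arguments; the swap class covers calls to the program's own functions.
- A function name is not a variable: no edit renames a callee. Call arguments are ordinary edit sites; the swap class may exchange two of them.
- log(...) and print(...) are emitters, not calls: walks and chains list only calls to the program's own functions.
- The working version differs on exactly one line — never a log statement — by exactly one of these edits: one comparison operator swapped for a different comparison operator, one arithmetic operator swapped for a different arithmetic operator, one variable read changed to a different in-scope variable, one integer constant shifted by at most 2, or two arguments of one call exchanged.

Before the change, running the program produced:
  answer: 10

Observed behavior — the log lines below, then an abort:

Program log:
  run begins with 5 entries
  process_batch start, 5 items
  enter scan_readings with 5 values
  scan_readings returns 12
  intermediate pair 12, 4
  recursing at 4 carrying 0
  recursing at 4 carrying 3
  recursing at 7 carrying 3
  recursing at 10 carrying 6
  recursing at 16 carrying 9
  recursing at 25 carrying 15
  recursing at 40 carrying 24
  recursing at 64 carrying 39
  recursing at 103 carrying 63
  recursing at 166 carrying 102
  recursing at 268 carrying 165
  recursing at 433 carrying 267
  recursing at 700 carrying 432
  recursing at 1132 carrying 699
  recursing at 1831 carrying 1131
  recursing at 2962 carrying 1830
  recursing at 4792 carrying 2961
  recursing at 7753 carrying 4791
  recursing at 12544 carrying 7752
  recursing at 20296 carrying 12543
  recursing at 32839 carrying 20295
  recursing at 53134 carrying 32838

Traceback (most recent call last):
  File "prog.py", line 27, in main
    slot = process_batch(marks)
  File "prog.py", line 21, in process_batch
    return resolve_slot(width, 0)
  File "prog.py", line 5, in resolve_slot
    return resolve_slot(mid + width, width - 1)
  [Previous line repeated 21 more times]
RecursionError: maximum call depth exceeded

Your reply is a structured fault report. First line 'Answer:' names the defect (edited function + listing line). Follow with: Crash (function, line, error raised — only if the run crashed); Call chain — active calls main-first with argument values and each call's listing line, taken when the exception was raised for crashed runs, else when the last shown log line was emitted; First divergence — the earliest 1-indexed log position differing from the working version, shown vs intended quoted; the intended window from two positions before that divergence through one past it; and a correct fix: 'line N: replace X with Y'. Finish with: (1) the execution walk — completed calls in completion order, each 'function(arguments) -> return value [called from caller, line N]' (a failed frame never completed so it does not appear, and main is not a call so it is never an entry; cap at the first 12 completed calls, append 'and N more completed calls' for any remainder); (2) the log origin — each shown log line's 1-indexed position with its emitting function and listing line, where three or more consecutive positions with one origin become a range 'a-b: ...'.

Answer: the defect is in resolve_slot at line 5.
The tell: Position 7 is the first bad log line: 'recursing at 4 carrying 3' should read 'recursing at 3 carrying 4'.
Crash: resolve_slot, line 5, RecursionError.
Call chain: main -> process_batch([6, 11, 12, 3, 8]) (called at line 27) -> resolve_slot(4, 0) (called at line 21) -> resolve_slot(4, 3) (called at line 5) ×21.
First divergence: at position 7 the run shows 'recursing at 4 carrying 3' where the working version logs 'recursing at 3 carrying 4'.
Intended log window:
  5: intermediate pair 12, 4
  6: recursing at 4 carrying 0
  7: recursing at 3 carrying 4
  8: recursing at 2 carrying 7
Execution walk:
  scan_readings([6, 11, 12, 3, 8]) -> 12  [called from process_batch, line 18]
Log line origins:
  1 — main, line 26
  2 — process_batch, line 17
  3 — scan_readings, line 8
  4 — scan_readings, line 13
  5 — process_batch, line 20
  6-27 — resolve_slot, line 4
A correct fix: line 5: replace `resolve_slot(mid + width, width - 1)` with `resolve_slot(width - 1, mid + width)`.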